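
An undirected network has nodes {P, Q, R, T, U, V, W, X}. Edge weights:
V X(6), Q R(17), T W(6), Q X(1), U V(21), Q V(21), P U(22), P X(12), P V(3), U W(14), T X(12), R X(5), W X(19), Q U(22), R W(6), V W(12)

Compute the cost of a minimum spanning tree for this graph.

Prim, starting at U.
Step 1: cheapest edge leaving the tree is U W (14); add W.
Step 2: cheapest edge leaving the tree is R W (6); add R.
Step 3: cheapest edge leaving the tree is R X (5); add X.
Step 4: cheapest edge leaving the tree is Q X (1); add Q.
Step 5: cheapest edge leaving the tree is T W (6); add T.
Step 6: cheapest edge leaving the tree is V X (6); add V.
Step 7: cheapest edge leaving the tree is P V (3); add P.
MST edges: U W, R W, R X, Q X, T W, V X, P V; total weight 14+6+5+1+6+6+3 = 41.

41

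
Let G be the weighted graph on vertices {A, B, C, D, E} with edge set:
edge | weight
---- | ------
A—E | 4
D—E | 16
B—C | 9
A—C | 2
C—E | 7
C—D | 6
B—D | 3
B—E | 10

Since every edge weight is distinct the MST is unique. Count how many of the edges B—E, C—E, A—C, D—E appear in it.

1

Kruskal's algorithm — process edges by increasing weight (ties by edge label):
A—C (2): add. Components now {A,C} {B} {D} {E}
B—D (3): add. Components now {A,C} {B,D} {E}
A—E (4): add. Components now {A,C,E} {B,D}
C—D (6): add. Components now {A,B,C,D,E}
MST edge set: {A—C, B—D, A—E, C—D}.
Of the listed edges, {A—C} are in the MST → 1.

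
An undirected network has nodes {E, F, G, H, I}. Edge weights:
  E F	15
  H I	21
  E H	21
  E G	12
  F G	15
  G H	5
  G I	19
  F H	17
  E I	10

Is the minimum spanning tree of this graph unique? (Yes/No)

No

Kruskal: consider edges lightest-first.
G H (5): add. Components now {E} {F} {G,H} {I}
E I (10): add. Components now {E,I} {F} {G,H}
E G (12): add. Components now {E,G,H,I} {F}
E F (15): add. Components now {E,F,G,H,I}
Non-tree edge F G has weight 15, equal to the heaviest edge on its tree cycle — swapping gives another MST of the same weight. Not unique.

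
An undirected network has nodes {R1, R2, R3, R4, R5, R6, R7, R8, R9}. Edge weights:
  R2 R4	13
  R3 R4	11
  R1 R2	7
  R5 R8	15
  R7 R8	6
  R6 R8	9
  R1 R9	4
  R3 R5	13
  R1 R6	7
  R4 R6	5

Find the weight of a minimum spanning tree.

62

Sort edges by weight, then run Kruskal:
R1 R9 (4): add — endpoints in different components.
R4 R6 (5): add — endpoints in different components.
R7 R8 (6): add — endpoints in different components.
R1 R2 (7): add — endpoints in different components.
R1 R6 (7): add — endpoints in different components.
R6 R8 (9): add — endpoints in different components.
R3 R4 (11): add — endpoints in different components.
R2 R4 (13): skip — R2 and R4 already connected.
R3 R5 (13): add — endpoints in different components.
MST edges: R1 R9, R4 R6, R7 R8, R1 R2, R1 R6, R6 R8, R3 R4, R3 R5; total weight 4+5+6+7+7+9+11+13 = 62.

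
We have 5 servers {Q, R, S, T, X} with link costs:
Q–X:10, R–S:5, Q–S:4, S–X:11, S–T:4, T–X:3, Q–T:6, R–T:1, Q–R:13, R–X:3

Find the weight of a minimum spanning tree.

12

Sort edges by weight, then run Kruskal:
R–T (1): add — endpoints in different components.
R–X (3): add — endpoints in different components.
T–X (3): skip — T and X already connected.
Q–S (4): add — endpoints in different components.
S–T (4): add — endpoints in different components.
MST edges: R–T, R–X, Q–S, S–T; total weight 1+3+4+4 = 12.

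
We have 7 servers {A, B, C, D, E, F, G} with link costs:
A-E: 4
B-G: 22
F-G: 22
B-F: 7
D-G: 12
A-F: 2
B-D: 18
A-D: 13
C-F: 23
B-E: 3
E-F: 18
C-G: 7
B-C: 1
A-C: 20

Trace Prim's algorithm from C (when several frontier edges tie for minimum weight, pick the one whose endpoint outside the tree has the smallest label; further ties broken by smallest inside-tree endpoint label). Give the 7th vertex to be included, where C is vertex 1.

Grow the tree from C using Prim:
Step 1: frontier [B-C 1, C-G 7, A-C 20, C-F 23] → take B-C (1); add B.
Step 2: frontier [B-E 3, B-F 7, B-D 18, B-G 22, C-G 7, A-C 20, C-F 23] → take B-E (3); add E.
Step 3: frontier [B-F 7, B-D 18, B-G 22, C-G 7, A-C 20, C-F 23, A-E 4, E-F 18] → take A-E (4); add A.
Step 4: frontier [A-F 2, A-D 13, B-F 7, B-D 18, B-G 22, C-G 7, C-F 23, E-F 18] → take A-F (2); add F.
Step 5: frontier [A-D 13, B-D 18, B-G 22, C-G 7, F-G 22] → take C-G (7); add G.
Step 6: frontier [A-D 13, B-D 18, D-G 12] → take D-G (12); add D.
Vertex order: C, B, E, A, F, G, D. The 7th vertex is D.

D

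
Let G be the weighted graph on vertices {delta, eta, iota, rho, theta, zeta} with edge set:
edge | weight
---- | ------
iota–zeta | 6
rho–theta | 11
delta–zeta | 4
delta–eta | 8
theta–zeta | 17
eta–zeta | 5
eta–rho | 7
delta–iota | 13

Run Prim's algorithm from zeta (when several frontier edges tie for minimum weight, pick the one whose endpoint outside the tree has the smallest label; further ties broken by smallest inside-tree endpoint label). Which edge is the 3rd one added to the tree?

Prim's algorithm from zeta:
Step 1: frontier [delta–zeta 4, eta–zeta 5, iota–zeta 6, theta–zeta 17] → take delta–zeta (4); add delta.
Step 2: frontier [delta–eta 8, delta–iota 13, eta–zeta 5, iota–zeta 6, theta–zeta 17] → take eta–zeta (5); add eta.
Step 3: frontier [delta–iota 13, eta–rho 7, iota–zeta 6, theta–zeta 17] → take iota–zeta (6); add iota.
Step 4: frontier [eta–rho 7, theta–zeta 17] → take eta–rho (7); add rho.
Step 5: frontier [rho–theta 11, theta–zeta 17] → take rho–theta (11); add theta.
The 3rd edge added is iota–zeta.

iota-zeta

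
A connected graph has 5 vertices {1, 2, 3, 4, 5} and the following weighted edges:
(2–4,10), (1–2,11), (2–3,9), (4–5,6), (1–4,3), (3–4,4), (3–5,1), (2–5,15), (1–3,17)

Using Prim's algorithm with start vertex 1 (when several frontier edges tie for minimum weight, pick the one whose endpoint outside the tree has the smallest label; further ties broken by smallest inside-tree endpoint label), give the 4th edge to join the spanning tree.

2-3

Prim's algorithm from 1:
Step 1: frontier [1–4 3, 1–2 11, 1–3 17] → take 1–4 (3); add 4.
Step 2: frontier [1–2 11, 1–3 17, 3–4 4, 4–5 6, 2–4 10] → take 3–4 (4); add 3.
Step 3: frontier [1–2 11, 3–5 1, 2–3 9, 4–5 6, 2–4 10] → take 3–5 (1); add 5.
Step 4: frontier [1–2 11, 2–3 9, 2–4 10, 2–5 15] → take 2–3 (9); add 2.
The 4th edge added is 2–3.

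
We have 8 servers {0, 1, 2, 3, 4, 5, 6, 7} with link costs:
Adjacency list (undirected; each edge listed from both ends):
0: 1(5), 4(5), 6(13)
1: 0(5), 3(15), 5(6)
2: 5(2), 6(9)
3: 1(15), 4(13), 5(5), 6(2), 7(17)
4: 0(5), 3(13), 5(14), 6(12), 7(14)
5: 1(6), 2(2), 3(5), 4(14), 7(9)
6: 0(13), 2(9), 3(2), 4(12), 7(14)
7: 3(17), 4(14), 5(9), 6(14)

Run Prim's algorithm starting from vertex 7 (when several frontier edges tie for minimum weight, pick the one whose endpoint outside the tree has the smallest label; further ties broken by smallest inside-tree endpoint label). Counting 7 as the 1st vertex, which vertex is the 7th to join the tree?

0

Grow the tree from 7 using Prim:
Step 1: cheapest edge leaving the tree is 5—7 (9); add 5.
Step 2: cheapest edge leaving the tree is 2—5 (2); add 2.
Step 3: cheapest edge leaving the tree is 3—5 (5); add 3.
Step 4: cheapest edge leaving the tree is 3—6 (2); add 6.
Step 5: cheapest edge leaving the tree is 1—5 (6); add 1.
Step 6: cheapest edge leaving the tree is 0—1 (5); add 0.
Step 7: cheapest edge leaving the tree is 0—4 (5); add 4.
Vertex order: 7, 5, 2, 3, 6, 1, 0, 4. The 7th vertex is 0.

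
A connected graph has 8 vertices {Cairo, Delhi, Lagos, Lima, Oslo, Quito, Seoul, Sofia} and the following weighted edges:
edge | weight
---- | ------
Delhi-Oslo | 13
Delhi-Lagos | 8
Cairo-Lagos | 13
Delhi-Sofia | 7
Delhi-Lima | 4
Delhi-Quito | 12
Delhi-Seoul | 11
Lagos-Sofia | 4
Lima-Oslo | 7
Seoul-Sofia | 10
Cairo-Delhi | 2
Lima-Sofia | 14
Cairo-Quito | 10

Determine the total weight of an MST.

44

Kruskal: consider edges lightest-first.
Cairo-Delhi (2): add — endpoints in different components.
Delhi-Lima (4): add — endpoints in different components.
Lagos-Sofia (4): add — endpoints in different components.
Delhi-Sofia (7): add — endpoints in different components.
Lima-Oslo (7): add — endpoints in different components.
Delhi-Lagos (8): skip — Delhi and Lagos already connected.
Cairo-Quito (10): add — endpoints in different components.
Seoul-Sofia (10): add — endpoints in different components.
MST edges: Cairo-Delhi, Delhi-Lima, Lagos-Sofia, Delhi-Sofia, Lima-Oslo, Cairo-Quito, Seoul-Sofia; total weight 2+4+4+7+7+10+10 = 44.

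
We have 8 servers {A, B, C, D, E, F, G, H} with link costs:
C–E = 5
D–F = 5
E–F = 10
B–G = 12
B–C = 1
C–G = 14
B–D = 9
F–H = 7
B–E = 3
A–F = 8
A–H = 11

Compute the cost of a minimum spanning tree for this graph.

Prim, starting at A.
Step 1: frontier [A–F 8, A–H 11] → take A–F (8); add F.
Step 2: frontier [A–H 11, D–F 5, F–H 7, E–F 10] → take D–F (5); add D.
Step 3: frontier [A–H 11, B–D 9, F–H 7, E–F 10] → take F–H (7); add H.
Step 4: frontier [B–D 9, E–F 10] → take B–D (9); add B.
Step 5: frontier [B–C 1, B–E 3, B–G 12, E–F 10] → take B–C (1); add C.
Step 6: frontier [B–E 3, B–G 12, C–E 5, C–G 14, E–F 10] → take B–E (3); add E.
Step 7: frontier [B–G 12, C–G 14] → take B–G (12); add G.
MST edges: A–F, D–F, F–H, B–D, B–C, B–E, B–G; total weight 8+5+7+9+1+3+12 = 45.

45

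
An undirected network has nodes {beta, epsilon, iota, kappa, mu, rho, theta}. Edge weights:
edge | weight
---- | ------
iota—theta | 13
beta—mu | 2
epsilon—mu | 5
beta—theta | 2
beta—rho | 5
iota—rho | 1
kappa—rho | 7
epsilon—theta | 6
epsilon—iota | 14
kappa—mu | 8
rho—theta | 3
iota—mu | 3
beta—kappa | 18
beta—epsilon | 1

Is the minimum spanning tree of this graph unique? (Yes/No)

Kruskal's algorithm — process edges by increasing weight (ties by edge label):
beta—epsilon (1): add. Components now {kappa} {beta,epsilon} {theta} {mu} {rho} {iota}
iota—rho (1): add. Components now {kappa} {beta,epsilon} {theta} {mu} {iota,rho}
beta—mu (2): add. Components now {kappa} {beta,epsilon,mu} {theta} {iota,rho}
beta—theta (2): add. Components now {kappa} {beta,epsilon,mu,theta} {iota,rho}
iota—mu (3): add. Components now {kappa} {beta,epsilon,iota,mu,rho,theta}
rho—theta (3): skip — theta and rho already connected.
beta—rho (5): skip — rho and beta already connected.
epsilon—mu (5): skip — epsilon and mu already connected.
epsilon—theta (6): skip — epsilon and theta already connected.
kappa—rho (7): add. Components now {beta,epsilon,iota,kappa,mu,rho,theta}
Non-tree edge rho—theta has weight 3, equal to the heaviest edge on its tree cycle — swapping gives another MST of the same weight. Not unique.

No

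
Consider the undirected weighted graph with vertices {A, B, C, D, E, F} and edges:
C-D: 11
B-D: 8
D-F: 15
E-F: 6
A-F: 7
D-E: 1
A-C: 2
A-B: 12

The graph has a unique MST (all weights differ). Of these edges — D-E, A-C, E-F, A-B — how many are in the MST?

3

Kruskal: consider edges lightest-first.
D-E (1): add. Components now {A} {B} {C} {D,E} {F}
A-C (2): add. Components now {A,C} {B} {D,E} {F}
E-F (6): add. Components now {A,C} {B} {D,E,F}
A-F (7): add. Components now {A,C,D,E,F} {B}
B-D (8): add. Components now {A,B,C,D,E,F}
MST edge set: {D-E, A-C, E-F, A-F, B-D}.
Of the listed edges, {D-E, A-C, E-F} are in the MST → 3.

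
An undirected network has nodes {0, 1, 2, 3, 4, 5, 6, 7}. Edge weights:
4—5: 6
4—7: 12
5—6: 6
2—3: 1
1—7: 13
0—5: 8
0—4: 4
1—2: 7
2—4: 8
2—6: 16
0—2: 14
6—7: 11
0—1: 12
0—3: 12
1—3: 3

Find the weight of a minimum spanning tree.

Grow the tree from 6 using Prim:
Step 1: cheapest edge leaving the tree is 5—6 (6); add 5.
Step 2: cheapest edge leaving the tree is 4—5 (6); add 4.
Step 3: cheapest edge leaving the tree is 0—4 (4); add 0.
Step 4: cheapest edge leaving the tree is 2—4 (8); add 2.
Step 5: cheapest edge leaving the tree is 2—3 (1); add 3.
Step 6: cheapest edge leaving the tree is 1—3 (3); add 1.
Step 7: cheapest edge leaving the tree is 6—7 (11); add 7.
MST edges: 5—6, 4—5, 0—4, 2—4, 2—3, 1—3, 6—7; total weight 6+6+4+8+1+3+11 = 39.

39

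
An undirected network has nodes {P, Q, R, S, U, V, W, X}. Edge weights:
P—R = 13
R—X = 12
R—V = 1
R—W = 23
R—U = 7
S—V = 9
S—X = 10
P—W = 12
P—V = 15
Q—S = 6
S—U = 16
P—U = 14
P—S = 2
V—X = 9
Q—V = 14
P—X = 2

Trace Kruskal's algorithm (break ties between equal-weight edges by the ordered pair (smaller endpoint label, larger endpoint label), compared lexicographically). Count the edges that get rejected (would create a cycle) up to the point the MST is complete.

2

Sort edges by weight, then run Kruskal:
R—V (1): add — endpoints in different components.
P—S (2): add — endpoints in different components.
P—X (2): add — endpoints in different components.
Q—S (6): add — endpoints in different components.
R—U (7): add — endpoints in different components.
S—V (9): add — endpoints in different components.
V—X (9): skip — X and V already connected.
S—X (10): skip — X and S already connected.
P—W (12): add — endpoints in different components.
Edges rejected before the tree was complete: 2.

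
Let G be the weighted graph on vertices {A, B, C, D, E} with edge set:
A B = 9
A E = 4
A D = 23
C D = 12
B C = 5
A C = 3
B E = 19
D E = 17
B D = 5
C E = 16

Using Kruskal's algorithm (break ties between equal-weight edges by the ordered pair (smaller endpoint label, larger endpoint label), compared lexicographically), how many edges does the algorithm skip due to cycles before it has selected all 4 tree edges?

Kruskal: consider edges lightest-first.
A C (3): add. Components now {A,C} {B} {D} {E}
A E (4): add. Components now {A,C,E} {B} {D}
B C (5): add. Components now {A,B,C,E} {D}
B D (5): add. Components now {A,B,C,D,E}
Edges rejected before the tree was complete: 0.

0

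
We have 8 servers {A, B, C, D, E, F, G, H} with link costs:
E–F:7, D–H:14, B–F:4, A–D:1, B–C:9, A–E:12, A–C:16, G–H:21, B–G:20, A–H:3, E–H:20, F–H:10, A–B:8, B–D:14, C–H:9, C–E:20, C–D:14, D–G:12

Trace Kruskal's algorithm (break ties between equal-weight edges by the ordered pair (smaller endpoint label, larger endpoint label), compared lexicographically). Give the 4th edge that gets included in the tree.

Kruskal's algorithm — process edges by increasing weight (ties by edge label):
A–D (1): add — endpoints in different components.
A–H (3): add — endpoints in different components.
B–F (4): add — endpoints in different components.
E–F (7): add — endpoints in different components.
A–B (8): add — endpoints in different components.
B–C (9): add — endpoints in different components.
C–H (9): skip — C and H already connected.
F–H (10): skip — F and H already connected.
A–E (12): skip — A and E already connected.
D–G (12): add — endpoints in different components.
The 4th edge added is E–F.

E-F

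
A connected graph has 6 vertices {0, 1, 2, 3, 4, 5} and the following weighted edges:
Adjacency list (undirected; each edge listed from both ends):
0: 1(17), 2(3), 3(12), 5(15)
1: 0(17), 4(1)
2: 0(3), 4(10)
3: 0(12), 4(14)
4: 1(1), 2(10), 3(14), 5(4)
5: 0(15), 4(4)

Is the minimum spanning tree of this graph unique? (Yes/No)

Yes

Sort edges by weight, then run Kruskal:
1 4 (1): add — endpoints in different components.
0 2 (3): add — endpoints in different components.
4 5 (4): add — endpoints in different components.
2 4 (10): add — endpoints in different components.
0 3 (12): add — endpoints in different components.
Every non-tree edge has weight strictly greater than the heaviest edge on the tree path between its endpoints, so the MST is unique.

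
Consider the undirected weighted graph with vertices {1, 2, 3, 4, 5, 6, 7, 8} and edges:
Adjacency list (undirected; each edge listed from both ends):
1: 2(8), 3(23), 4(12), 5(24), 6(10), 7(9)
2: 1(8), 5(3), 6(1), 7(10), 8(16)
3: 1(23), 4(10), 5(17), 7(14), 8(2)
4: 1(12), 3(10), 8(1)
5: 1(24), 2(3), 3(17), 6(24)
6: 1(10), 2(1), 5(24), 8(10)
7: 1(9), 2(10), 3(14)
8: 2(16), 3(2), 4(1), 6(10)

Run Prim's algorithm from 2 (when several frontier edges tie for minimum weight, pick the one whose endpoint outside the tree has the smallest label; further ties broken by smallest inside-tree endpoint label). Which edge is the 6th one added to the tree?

4-8

Prim's algorithm from 2:
Step 1: cheapest edge leaving the tree is 2–6 (1); add 6.
Step 2: cheapest edge leaving the tree is 2–5 (3); add 5.
Step 3: cheapest edge leaving the tree is 1–2 (8); add 1.
Step 4: cheapest edge leaving the tree is 1–7 (9); add 7.
Step 5: cheapest edge leaving the tree is 6–8 (10); add 8.
Step 6: cheapest edge leaving the tree is 4–8 (1); add 4.
Step 7: cheapest edge leaving the tree is 3–8 (2); add 3.
The 6th edge added is 4–8.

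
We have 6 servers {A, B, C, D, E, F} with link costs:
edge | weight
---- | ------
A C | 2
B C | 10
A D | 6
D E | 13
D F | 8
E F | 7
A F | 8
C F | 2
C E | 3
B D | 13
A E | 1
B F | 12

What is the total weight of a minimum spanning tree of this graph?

Prim, starting at F.
Step 1: frontier [C F 2, E F 7, A F 8, D F 8, B F 12] → take C F (2); add C.
Step 2: frontier [A C 2, C E 3, B C 10, E F 7, A F 8, D F 8, B F 12] → take A C (2); add A.
Step 3: frontier [A E 1, A D 6, C E 3, B C 10, E F 7, D F 8, B F 12] → take A E (1); add E.
Step 4: frontier [A D 6, B C 10, D E 13, D F 8, B F 12] → take A D (6); add D.
Step 5: frontier [B C 10, B D 13, B F 12] → take B C (10); add B.
MST edges: C F, A C, A E, A D, B C; total weight 2+2+1+6+10 = 21.

21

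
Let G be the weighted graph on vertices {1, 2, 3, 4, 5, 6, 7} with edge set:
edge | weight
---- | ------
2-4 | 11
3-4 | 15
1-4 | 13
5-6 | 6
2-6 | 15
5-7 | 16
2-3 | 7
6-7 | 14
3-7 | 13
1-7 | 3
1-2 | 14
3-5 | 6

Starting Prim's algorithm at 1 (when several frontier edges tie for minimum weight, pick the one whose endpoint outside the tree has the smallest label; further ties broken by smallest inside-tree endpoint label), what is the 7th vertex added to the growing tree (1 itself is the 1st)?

4

Grow the tree from 1 using Prim:
Step 1: cheapest edge leaving the tree is 1-7 (3); add 7.
Step 2: cheapest edge leaving the tree is 3-7 (13); add 3.
Step 3: cheapest edge leaving the tree is 3-5 (6); add 5.
Step 4: cheapest edge leaving the tree is 5-6 (6); add 6.
Step 5: cheapest edge leaving the tree is 2-3 (7); add 2.
Step 6: cheapest edge leaving the tree is 2-4 (11); add 4.
Vertex order: 1, 7, 3, 5, 6, 2, 4. The 7th vertex is 4.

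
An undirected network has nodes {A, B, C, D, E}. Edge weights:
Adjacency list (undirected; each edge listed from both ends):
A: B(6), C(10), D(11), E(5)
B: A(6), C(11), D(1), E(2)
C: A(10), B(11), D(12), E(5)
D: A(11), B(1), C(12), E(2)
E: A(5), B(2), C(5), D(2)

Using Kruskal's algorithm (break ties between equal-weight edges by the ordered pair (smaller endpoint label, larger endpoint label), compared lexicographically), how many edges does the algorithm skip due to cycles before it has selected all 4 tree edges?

Sort edges by weight, then run Kruskal:
B D (1): add — endpoints in different components.
B E (2): add — endpoints in different components.
D E (2): skip — D and E already connected.
A E (5): add — endpoints in different components.
C E (5): add — endpoints in different components.
Edges rejected before the tree was complete: 1.

1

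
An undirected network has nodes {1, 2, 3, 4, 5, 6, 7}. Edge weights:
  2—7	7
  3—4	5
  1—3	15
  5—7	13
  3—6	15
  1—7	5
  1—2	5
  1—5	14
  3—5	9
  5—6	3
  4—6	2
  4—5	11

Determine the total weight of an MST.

33

Prim's algorithm from 4:
Step 1: cheapest edge leaving the tree is 4—6 (2); add 6.
Step 2: cheapest edge leaving the tree is 5—6 (3); add 5.
Step 3: cheapest edge leaving the tree is 3—4 (5); add 3.
Step 4: cheapest edge leaving the tree is 5—7 (13); add 7.
Step 5: cheapest edge leaving the tree is 1—7 (5); add 1.
Step 6: cheapest edge leaving the tree is 1—2 (5); add 2.
MST edges: 4—6, 5—6, 3—4, 5—7, 1—7, 1—2; total weight 2+3+5+13+5+5 = 33.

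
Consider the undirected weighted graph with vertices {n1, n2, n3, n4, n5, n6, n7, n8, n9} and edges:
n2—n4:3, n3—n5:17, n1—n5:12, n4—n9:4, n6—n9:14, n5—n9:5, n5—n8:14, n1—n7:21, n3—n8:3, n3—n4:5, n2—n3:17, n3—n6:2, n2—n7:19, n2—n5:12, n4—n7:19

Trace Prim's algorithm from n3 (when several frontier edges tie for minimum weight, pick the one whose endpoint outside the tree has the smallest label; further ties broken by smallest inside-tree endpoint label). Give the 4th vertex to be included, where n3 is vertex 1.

n4

Grow the tree from n3 using Prim:
Step 1: cheapest edge leaving the tree is n3—n6 (2); add n6.
Step 2: cheapest edge leaving the tree is n3—n8 (3); add n8.
Step 3: cheapest edge leaving the tree is n3—n4 (5); add n4.
Step 4: cheapest edge leaving the tree is n2—n4 (3); add n2.
Step 5: cheapest edge leaving the tree is n4—n9 (4); add n9.
Step 6: cheapest edge leaving the tree is n5—n9 (5); add n5.
Step 7: cheapest edge leaving the tree is n1—n5 (12); add n1.
Step 8: cheapest edge leaving the tree is n2—n7 (19); add n7.
Vertex order: n3, n6, n8, n4, n2, n9, n5, n1, n7. The 4th vertex is n4.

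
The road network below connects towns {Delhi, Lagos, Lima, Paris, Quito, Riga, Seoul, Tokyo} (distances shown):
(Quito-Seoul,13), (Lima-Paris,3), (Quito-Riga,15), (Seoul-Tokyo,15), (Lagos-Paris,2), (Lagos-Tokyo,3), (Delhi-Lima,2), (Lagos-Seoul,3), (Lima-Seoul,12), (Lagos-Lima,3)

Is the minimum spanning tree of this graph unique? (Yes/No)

Kruskal: consider edges lightest-first.
Delhi-Lima (2): add — endpoints in different components.
Lagos-Paris (2): add — endpoints in different components.
Lagos-Lima (3): add — endpoints in different components.
Lagos-Seoul (3): add — endpoints in different components.
Lagos-Tokyo (3): add — endpoints in different components.
Lima-Paris (3): skip — Paris and Lima already connected.
Lima-Seoul (12): skip — Seoul and Lima already connected.
Quito-Seoul (13): add — endpoints in different components.
Quito-Riga (15): add — endpoints in different components.
Non-tree edge Lima-Paris has weight 3, equal to the heaviest edge on its tree cycle — swapping gives another MST of the same weight. Not unique.

No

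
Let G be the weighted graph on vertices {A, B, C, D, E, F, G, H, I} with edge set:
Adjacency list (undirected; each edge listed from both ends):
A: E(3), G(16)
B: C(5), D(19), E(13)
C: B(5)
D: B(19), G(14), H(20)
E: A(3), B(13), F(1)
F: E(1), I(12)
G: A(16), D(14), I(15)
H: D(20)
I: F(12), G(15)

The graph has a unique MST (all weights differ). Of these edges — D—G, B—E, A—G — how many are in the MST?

Sort edges by weight, then run Kruskal:
E—F (1): add — endpoints in different components.
A—E (3): add — endpoints in different components.
B—C (5): add — endpoints in different components.
F—I (12): add — endpoints in different components.
B—E (13): add — endpoints in different components.
D—G (14): add — endpoints in different components.
G—I (15): add — endpoints in different components.
A—G (16): skip — A and G already connected.
B—D (19): skip — B and D already connected.
D—H (20): add — endpoints in different components.
MST edge set: {E—F, A—E, B—C, F—I, B—E, D—G, G—I, D—H}.
Of the listed edges, {D—G, B—E} are in the MST → 2.

2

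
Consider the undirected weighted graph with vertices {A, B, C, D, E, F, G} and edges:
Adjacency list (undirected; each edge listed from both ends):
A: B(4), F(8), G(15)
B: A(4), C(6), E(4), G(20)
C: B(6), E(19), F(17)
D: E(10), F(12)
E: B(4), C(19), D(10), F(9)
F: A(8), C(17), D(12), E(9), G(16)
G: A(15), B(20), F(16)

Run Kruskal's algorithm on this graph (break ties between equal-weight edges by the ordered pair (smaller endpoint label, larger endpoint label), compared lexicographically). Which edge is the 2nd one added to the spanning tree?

Sort edges by weight, then run Kruskal:
A—B (4): add — endpoints in different components.
B—E (4): add — endpoints in different components.
B—C (6): add — endpoints in different components.
A—F (8): add — endpoints in different components.
E—F (9): skip — E and F already connected.
D—E (10): add — endpoints in different components.
D—F (12): skip — D and F already connected.
A—G (15): add — endpoints in different components.
The 2nd edge added is B—E.

B-E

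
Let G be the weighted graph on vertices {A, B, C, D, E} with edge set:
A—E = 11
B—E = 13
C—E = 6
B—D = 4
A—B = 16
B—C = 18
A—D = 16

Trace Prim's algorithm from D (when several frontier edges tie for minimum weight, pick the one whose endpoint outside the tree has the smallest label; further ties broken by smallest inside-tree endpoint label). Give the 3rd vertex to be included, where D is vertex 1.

Prim's algorithm from D:
Step 1: frontier [B—D 4, A—D 16] → take B—D (4); add B.
Step 2: frontier [B—E 13, A—B 16, B—C 18, A—D 16] → take B—E (13); add E.
Step 3: frontier [A—B 16, B—C 18, A—D 16, C—E 6, A—E 11] → take C—E (6); add C.
Step 4: frontier [A—B 16, A—D 16, A—E 11] → take A—E (11); add A.
Vertex order: D, B, E, C, A. The 3rd vertex is E.

E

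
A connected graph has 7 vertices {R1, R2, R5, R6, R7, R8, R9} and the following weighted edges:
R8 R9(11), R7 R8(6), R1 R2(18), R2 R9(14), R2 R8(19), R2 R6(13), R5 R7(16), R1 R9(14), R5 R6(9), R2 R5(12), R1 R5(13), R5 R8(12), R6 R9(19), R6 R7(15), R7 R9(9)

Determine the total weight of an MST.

61

Kruskal's algorithm — process edges by increasing weight (ties by edge label):
R7 R8 (6): add — endpoints in different components.
R5 R6 (9): add — endpoints in different components.
R7 R9 (9): add — endpoints in different components.
R8 R9 (11): skip — R8 and R9 already connected.
R2 R5 (12): add — endpoints in different components.
R5 R8 (12): add — endpoints in different components.
R1 R5 (13): add — endpoints in different components.
MST edges: R7 R8, R5 R6, R7 R9, R2 R5, R5 R8, R1 R5; total weight 6+9+9+12+12+13 = 61.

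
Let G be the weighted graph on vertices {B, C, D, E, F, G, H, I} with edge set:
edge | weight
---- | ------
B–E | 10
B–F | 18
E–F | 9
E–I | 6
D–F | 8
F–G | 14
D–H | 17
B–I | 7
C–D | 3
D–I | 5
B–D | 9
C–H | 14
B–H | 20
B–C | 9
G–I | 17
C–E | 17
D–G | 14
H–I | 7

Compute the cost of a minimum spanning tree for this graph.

Kruskal's algorithm — process edges by increasing weight (ties by edge label):
C–D (3): add — endpoints in different components.
D–I (5): add — endpoints in different components.
E–I (6): add — endpoints in different components.
B–I (7): add — endpoints in different components.
H–I (7): add — endpoints in different components.
D–F (8): add — endpoints in different components.
B–C (9): skip — B and C already connected.
B–D (9): skip — B and D already connected.
E–F (9): skip — E and F already connected.
B–E (10): skip — B and E already connected.
C–H (14): skip — C and H already connected.
D–G (14): add — endpoints in different components.
MST edges: C–D, D–I, E–I, B–I, H–I, D–F, D–G; total weight 3+5+6+7+7+8+14 = 50.

50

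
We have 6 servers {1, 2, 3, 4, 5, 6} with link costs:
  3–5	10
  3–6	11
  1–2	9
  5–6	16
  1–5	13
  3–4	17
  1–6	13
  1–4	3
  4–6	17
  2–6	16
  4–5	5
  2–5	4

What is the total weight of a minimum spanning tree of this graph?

33

Kruskal: consider edges lightest-first.
1–4 (3): add — endpoints in different components.
2–5 (4): add — endpoints in different components.
4–5 (5): add — endpoints in different components.
1–2 (9): skip — 1 and 2 already connected.
3–5 (10): add — endpoints in different components.
3–6 (11): add — endpoints in different components.
MST edges: 1–4, 2–5, 4–5, 3–5, 3–6; total weight 3+4+5+10+11 = 33.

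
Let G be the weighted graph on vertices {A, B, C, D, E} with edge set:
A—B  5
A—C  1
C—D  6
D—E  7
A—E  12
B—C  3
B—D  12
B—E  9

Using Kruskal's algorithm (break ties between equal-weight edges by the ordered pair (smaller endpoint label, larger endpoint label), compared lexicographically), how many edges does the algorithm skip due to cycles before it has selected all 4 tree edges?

Kruskal: consider edges lightest-first.
A—C (1): add. Components now {A,C} {B} {D} {E}
B—C (3): add. Components now {A,B,C} {D} {E}
A—B (5): skip — A and B already connected.
C—D (6): add. Components now {A,B,C,D} {E}
D—E (7): add. Components now {A,B,C,D,E}
Edges rejected before the tree was complete: 1.

1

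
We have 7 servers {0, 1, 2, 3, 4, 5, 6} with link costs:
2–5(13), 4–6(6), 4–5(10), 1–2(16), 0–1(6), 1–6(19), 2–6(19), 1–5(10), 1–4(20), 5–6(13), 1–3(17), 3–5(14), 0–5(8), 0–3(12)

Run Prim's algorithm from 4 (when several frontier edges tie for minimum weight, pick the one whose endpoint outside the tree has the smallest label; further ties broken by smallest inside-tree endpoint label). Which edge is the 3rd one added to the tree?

Prim, starting at 4.
Step 1: frontier [4–6 6, 4–5 10, 1–4 20] → take 4–6 (6); add 6.
Step 2: frontier [4–5 10, 1–4 20, 5–6 13, 1–6 19, 2–6 19] → take 4–5 (10); add 5.
Step 3: frontier [1–4 20, 0–5 8, 1–5 10, 2–5 13, 3–5 14, 1–6 19, 2–6 19] → take 0–5 (8); add 0.
Step 4: frontier [0–1 6, 0–3 12, 1–4 20, 1–5 10, 2–5 13, 3–5 14, 1–6 19, 2–6 19] → take 0–1 (6); add 1.
Step 5: frontier [0–3 12, 1–2 16, 1–3 17, 2–5 13, 3–5 14, 2–6 19] → take 0–3 (12); add 3.
Step 6: frontier [1–2 16, 2–5 13, 2–6 19] → take 2–5 (13); add 2.
The 3rd edge added is 0–5.

0-5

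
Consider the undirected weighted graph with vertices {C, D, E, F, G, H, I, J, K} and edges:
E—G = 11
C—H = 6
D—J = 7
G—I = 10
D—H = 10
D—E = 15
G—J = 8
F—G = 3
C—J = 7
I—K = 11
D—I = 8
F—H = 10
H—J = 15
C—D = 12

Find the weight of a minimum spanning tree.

61

Prim's algorithm from C:
Step 1: frontier [C—H 6, C—J 7, C—D 12] → take C—H (6); add H.
Step 2: frontier [C—J 7, C—D 12, D—H 10, F—H 10, H—J 15] → take C—J (7); add J.
Step 3: frontier [C—D 12, D—H 10, F—H 10, D—J 7, G—J 8] → take D—J (7); add D.
Step 4: frontier [D—I 8, D—E 15, F—H 10, G—J 8] → take G—J (8); add G.
Step 5: frontier [D—I 8, D—E 15, F—G 3, G—I 10, E—G 11, F—H 10] → take F—G (3); add F.
Step 6: frontier [D—I 8, D—E 15, G—I 10, E—G 11] → take D—I (8); add I.
Step 7: frontier [D—E 15, E—G 11, I—K 11] → take E—G (11); add E.
Step 8: frontier [I—K 11] → take I—K (11); add K.
MST edges: C—H, C—J, D—J, G—J, F—G, D—I, E—G, I—K; total weight 6+7+7+8+3+8+11+11 = 61.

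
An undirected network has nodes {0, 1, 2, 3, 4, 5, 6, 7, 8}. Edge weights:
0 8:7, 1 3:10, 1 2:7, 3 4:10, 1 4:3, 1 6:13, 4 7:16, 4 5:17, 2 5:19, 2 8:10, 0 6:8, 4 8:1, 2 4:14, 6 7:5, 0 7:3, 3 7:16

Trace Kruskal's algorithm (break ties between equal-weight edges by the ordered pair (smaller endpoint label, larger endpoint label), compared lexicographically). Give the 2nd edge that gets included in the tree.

0-7

Sort edges by weight, then run Kruskal:
4 8 (1): add — endpoints in different components.
0 7 (3): add — endpoints in different components.
1 4 (3): add — endpoints in different components.
6 7 (5): add — endpoints in different components.
0 8 (7): add — endpoints in different components.
1 2 (7): add — endpoints in different components.
0 6 (8): skip — 0 and 6 already connected.
1 3 (10): add — endpoints in different components.
2 8 (10): skip — 2 and 8 already connected.
3 4 (10): skip — 3 and 4 already connected.
1 6 (13): skip — 1 and 6 already connected.
2 4 (14): skip — 2 and 4 already connected.
3 7 (16): skip — 3 and 7 already connected.
4 7 (16): skip — 4 and 7 already connected.
4 5 (17): add — endpoints in different components.
The 2nd edge added is 0 7.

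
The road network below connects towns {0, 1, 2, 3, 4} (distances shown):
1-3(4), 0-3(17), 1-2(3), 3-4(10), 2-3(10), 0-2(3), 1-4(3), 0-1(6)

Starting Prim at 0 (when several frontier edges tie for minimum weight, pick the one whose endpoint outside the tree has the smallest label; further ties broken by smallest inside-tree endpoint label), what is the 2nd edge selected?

1-2

Prim, starting at 0.
Step 1: cheapest edge leaving the tree is 0-2 (3); add 2.
Step 2: cheapest edge leaving the tree is 1-2 (3); add 1.
Step 3: cheapest edge leaving the tree is 1-4 (3); add 4.
Step 4: cheapest edge leaving the tree is 1-3 (4); add 3.
The 2nd edge added is 1-2.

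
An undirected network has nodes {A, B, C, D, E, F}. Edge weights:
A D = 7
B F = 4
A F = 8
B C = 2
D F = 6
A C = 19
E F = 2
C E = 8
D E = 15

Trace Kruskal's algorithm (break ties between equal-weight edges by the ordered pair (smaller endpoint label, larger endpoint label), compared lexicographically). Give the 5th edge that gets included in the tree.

Sort edges by weight, then run Kruskal:
B C (2): add. Components now {A} {B,C} {D} {E} {F}
E F (2): add. Components now {A} {B,C} {D} {E,F}
B F (4): add. Components now {A} {B,C,E,F} {D}
D F (6): add. Components now {A} {B,C,D,E,F}
A D (7): add. Components now {A,B,C,D,E,F}
The 5th edge added is A D.

A-D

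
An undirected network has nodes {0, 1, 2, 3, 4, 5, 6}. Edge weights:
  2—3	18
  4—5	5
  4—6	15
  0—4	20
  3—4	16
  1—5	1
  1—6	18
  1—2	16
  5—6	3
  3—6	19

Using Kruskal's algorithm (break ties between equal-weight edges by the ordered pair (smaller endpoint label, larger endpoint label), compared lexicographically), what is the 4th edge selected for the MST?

1-2

Kruskal's algorithm — process edges by increasing weight (ties by edge label):
1—5 (1): add — endpoints in different components.
5—6 (3): add — endpoints in different components.
4—5 (5): add — endpoints in different components.
4—6 (15): skip — 4 and 6 already connected.
1—2 (16): add — endpoints in different components.
3—4 (16): add — endpoints in different components.
1—6 (18): skip — 1 and 6 already connected.
2—3 (18): skip — 2 and 3 already connected.
3—6 (19): skip — 3 and 6 already connected.
0—4 (20): add — endpoints in different components.
The 4th edge added is 1—2.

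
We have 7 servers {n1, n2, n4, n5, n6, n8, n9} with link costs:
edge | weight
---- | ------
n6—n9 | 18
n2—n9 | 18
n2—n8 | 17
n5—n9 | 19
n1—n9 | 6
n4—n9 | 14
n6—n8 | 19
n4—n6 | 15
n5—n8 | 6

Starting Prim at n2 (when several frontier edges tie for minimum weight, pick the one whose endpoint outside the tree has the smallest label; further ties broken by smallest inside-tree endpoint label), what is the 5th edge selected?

Grow the tree from n2 using Prim:
Step 1: frontier [n2—n8 17, n2—n9 18] → take n2—n8 (17); add n8.
Step 2: frontier [n2—n9 18, n5—n8 6, n6—n8 19] → take n5—n8 (6); add n5.
Step 3: frontier [n2—n9 18, n5—n9 19, n6—n8 19] → take n2—n9 (18); add n9.
Step 4: frontier [n6—n8 19, n1—n9 6, n4—n9 14, n6—n9 18] → take n1—n9 (6); add n1.
Step 5: frontier [n6—n8 19, n4—n9 14, n6—n9 18] → take n4—n9 (14); add n4.
Step 6: frontier [n4—n6 15, n6—n8 19, n6—n9 18] → take n4—n6 (15); add n6.
The 5th edge added is n4—n9.

n4-n9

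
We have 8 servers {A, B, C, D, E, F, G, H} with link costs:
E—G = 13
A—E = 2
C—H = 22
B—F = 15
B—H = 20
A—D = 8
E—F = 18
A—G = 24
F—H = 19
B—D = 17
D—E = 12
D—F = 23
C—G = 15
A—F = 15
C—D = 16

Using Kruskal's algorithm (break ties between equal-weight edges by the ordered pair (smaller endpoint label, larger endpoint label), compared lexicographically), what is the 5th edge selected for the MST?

B-F

Sort edges by weight, then run Kruskal:
A—E (2): add — endpoints in different components.
A—D (8): add — endpoints in different components.
D—E (12): skip — D and E already connected.
E—G (13): add — endpoints in different components.
A—F (15): add — endpoints in different components.
B—F (15): add — endpoints in different components.
C—G (15): add — endpoints in different components.
C—D (16): skip — C and D already connected.
B—D (17): skip — B and D already connected.
E—F (18): skip — E and F already connected.
F—H (19): add — endpoints in different components.
The 5th edge added is B—F.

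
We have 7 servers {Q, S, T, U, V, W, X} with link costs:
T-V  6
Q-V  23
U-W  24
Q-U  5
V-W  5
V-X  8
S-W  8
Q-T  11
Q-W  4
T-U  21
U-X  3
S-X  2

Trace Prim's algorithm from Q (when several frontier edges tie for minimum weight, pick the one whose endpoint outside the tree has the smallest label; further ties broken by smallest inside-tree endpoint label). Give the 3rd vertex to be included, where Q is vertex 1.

Prim's algorithm from Q:
Step 1: cheapest edge leaving the tree is Q-W (4); add W.
Step 2: cheapest edge leaving the tree is Q-U (5); add U.
Step 3: cheapest edge leaving the tree is U-X (3); add X.
Step 4: cheapest edge leaving the tree is S-X (2); add S.
Step 5: cheapest edge leaving the tree is V-W (5); add V.
Step 6: cheapest edge leaving the tree is T-V (6); add T.
Vertex order: Q, W, U, X, S, V, T. The 3rd vertex is U.

U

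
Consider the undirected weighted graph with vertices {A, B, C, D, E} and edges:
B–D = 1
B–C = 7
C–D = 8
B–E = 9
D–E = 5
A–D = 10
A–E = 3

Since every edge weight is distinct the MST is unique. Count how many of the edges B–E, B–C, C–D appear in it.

1

Kruskal: consider edges lightest-first.
B–D (1): add — endpoints in different components.
A–E (3): add — endpoints in different components.
D–E (5): add — endpoints in different components.
B–C (7): add — endpoints in different components.
MST edge set: {B–D, A–E, D–E, B–C}.
Of the listed edges, {B–C} are in the MST → 1.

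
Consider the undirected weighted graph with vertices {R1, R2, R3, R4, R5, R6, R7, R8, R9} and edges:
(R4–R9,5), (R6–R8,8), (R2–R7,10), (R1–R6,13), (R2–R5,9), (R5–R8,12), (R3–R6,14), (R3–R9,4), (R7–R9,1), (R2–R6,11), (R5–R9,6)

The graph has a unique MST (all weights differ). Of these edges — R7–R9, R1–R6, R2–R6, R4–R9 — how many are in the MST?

4

Kruskal's algorithm — process edges by increasing weight (ties by edge label):
R7–R9 (1): add — endpoints in different components.
R3–R9 (4): add — endpoints in different components.
R4–R9 (5): add — endpoints in different components.
R5–R9 (6): add — endpoints in different components.
R6–R8 (8): add — endpoints in different components.
R2–R5 (9): add — endpoints in different components.
R2–R7 (10): skip — R2 and R7 already connected.
R2–R6 (11): add — endpoints in different components.
R5–R8 (12): skip — R8 and R5 already connected.
R1–R6 (13): add — endpoints in different components.
MST edge set: {R7–R9, R3–R9, R4–R9, R5–R9, R6–R8, R2–R5, R2–R6, R1–R6}.
Of the listed edges, {R7–R9, R1–R6, R2–R6, R4–R9} are in the MST → 4.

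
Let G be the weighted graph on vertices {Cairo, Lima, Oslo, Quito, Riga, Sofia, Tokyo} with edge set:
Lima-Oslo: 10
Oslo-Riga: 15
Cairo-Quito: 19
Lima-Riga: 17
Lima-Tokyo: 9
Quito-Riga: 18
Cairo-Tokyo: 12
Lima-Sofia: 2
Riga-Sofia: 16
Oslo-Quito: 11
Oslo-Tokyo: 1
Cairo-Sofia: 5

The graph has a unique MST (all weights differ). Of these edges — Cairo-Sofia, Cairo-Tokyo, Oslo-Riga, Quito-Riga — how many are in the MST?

2

Sort edges by weight, then run Kruskal:
Oslo-Tokyo (1): add — endpoints in different components.
Lima-Sofia (2): add — endpoints in different components.
Cairo-Sofia (5): add — endpoints in different components.
Lima-Tokyo (9): add — endpoints in different components.
Lima-Oslo (10): skip — Oslo and Lima already connected.
Oslo-Quito (11): add — endpoints in different components.
Cairo-Tokyo (12): skip — Cairo and Tokyo already connected.
Oslo-Riga (15): add — endpoints in different components.
MST edge set: {Oslo-Tokyo, Lima-Sofia, Cairo-Sofia, Lima-Tokyo, Oslo-Quito, Oslo-Riga}.
Of the listed edges, {Cairo-Sofia, Oslo-Riga} are in the MST → 2.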